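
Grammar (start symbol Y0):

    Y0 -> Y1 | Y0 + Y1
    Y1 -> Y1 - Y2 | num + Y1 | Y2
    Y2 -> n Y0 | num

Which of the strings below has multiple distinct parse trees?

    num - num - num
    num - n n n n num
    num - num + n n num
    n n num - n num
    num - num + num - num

n n num - n num

num - num - num: 1 tree
num - n n n n num: 1 tree
num - num + n n num: 1 tree
n n num - n num: 3 trees
num - num + num - num: 1 tree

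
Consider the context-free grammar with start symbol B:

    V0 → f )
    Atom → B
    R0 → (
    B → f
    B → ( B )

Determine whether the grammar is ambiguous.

Only B is reachable from B; ignoring the rest: L(B) is { openⁿ atom closeⁿ : n ≥ 0 }. The bracket depth fixes n, and the derivation is forced at every step.

Unambiguous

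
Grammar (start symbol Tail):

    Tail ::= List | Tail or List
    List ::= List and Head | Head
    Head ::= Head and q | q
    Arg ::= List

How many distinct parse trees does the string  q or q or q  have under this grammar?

1

Parse trees for q or q or q:
  [Tail [Tail [Tail [List [Head q]]] or [List [Head q]]] or [List [Head q]]]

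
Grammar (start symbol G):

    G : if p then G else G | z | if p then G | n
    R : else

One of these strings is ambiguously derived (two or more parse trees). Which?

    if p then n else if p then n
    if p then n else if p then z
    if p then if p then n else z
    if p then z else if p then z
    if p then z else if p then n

if p then if p then n else z

if p then n else if p then n: 1 tree
if p then n else if p then z: 1 tree
if p then if p then n else z: 2 trees
if p then z else if p then z: 1 tree
if p then z else if p then n: 1 tree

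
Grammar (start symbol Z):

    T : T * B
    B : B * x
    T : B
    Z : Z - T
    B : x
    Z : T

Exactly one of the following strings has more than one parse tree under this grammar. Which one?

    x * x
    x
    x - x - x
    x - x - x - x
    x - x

x * x

x * x: 2 trees
x: 1 tree
x - x - x: 1 tree
x - x - x - x: 1 tree
x - x: 1 tree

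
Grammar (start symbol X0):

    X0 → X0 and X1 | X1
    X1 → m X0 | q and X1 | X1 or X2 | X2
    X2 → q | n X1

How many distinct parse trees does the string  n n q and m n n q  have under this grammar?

Parse trees for n n q and m n n q:
  [X0 [X0 [X1 [X2 n [X1 [X2 n [X1 [X2 q]]]]]]] and [X1 m [X0 [X1 [X2 n [X1 [X2 n [X1 [X2 q]]]]]]]]]
  [X0 [X1 [X2 n [X1 [X2 n [X1 q and [X1 m [X0 [X1 [X2 n [X1 [X2 n [X1 [X2 q]]]]]]]]]]]]]]

2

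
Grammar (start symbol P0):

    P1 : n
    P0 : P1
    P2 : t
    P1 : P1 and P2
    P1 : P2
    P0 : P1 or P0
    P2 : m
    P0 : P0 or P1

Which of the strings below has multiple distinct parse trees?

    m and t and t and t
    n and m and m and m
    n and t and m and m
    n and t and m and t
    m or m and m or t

m and t and t and t: 1 tree
n and m and m and m: 1 tree
n and t and m and m: 1 tree
n and t and m and t: 1 tree
m or m and m or t: 4 trees

m or m and m or t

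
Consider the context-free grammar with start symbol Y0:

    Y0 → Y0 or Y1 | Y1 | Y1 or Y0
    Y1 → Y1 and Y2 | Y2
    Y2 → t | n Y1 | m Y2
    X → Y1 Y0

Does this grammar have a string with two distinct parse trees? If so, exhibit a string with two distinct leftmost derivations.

Ambiguous

Witness: t or t

Derivation 1: Y0 ⇒ Y0 or Y1 ⇒ Y1 or Y1 ⇒ Y2 or Y1 ⇒ t or Y1 ⇒ t or Y2 ⇒ t or t
Derivation 2: Y0 ⇒ Y1 or Y0 ⇒ Y2 or Y0 ⇒ t or Y0 ⇒ t or Y1 ⇒ t or Y2 ⇒ t or t

Two distinct leftmost derivations for the same string.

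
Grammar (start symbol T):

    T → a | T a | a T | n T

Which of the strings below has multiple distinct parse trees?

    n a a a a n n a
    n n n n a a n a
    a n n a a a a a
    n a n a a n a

a n n a a a a a

n a a a a n n a: 1 tree
n n n n a a n a: 1 tree
a n n a a a a a: 99 trees
n a n a a n a: 1 tree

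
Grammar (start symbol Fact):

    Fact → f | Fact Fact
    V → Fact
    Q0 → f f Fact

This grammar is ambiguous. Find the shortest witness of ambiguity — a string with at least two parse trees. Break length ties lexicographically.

length 1: no string has ≥2 trees
length 2: no string has ≥2 trees
length 3: f f f has 2 parse trees

Two derivations of f f f:
  Fact ⇒ Fact Fact ⇒ f Fact ⇒ f Fact Fact ⇒ f f Fact ⇒ f f f
  Fact ⇒ Fact Fact ⇒ Fact Fact Fact ⇒ f Fact Fact ⇒ f f Fact ⇒ f f f

f f f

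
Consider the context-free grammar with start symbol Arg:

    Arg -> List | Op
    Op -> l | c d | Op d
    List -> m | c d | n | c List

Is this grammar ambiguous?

Witness: c d

Derivation 1: Arg ⇒ List ⇒ c d
Derivation 2: Arg ⇒ Op ⇒ c d

Two distinct leftmost derivations for the same string.

Ambiguous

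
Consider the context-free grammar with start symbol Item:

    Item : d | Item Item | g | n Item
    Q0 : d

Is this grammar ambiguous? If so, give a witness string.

Ambiguous

Witness: d d d

Derivation 1: Item ⇒ Item Item ⇒ d Item ⇒ d Item Item ⇒ d d Item ⇒ d d d
Derivation 2: Item ⇒ Item Item ⇒ Item Item Item ⇒ d Item Item ⇒ d d Item ⇒ d d d

Two distinct leftmost derivations for the same string.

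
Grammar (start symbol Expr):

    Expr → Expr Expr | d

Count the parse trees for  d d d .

Parse trees for d d d:
  [Expr [Expr d] [Expr [Expr d] [Expr d]]]
  [Expr [Expr [Expr d] [Expr d]] [Expr d]]

2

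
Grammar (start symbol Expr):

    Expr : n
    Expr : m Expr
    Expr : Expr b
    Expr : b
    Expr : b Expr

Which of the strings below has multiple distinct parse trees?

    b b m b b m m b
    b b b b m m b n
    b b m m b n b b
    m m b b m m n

b b m m b n b b

b b m b b m m b: 1 tree
b b b b m m b n: 1 tree
b b m m b n b b: 21 trees
m m b b m m n: 1 tree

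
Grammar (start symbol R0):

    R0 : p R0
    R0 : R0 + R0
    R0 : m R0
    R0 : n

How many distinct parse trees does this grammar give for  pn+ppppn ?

Parse trees for pn+ppppn:
  [R0 p [R0 [R0 n] + [R0 p [R0 p [R0 p [R0 p [R0 n]]]]]]]
  [R0 [R0 p [R0 n]] + [R0 p [R0 p [R0 p [R0 p [R0 n]]]]]]

2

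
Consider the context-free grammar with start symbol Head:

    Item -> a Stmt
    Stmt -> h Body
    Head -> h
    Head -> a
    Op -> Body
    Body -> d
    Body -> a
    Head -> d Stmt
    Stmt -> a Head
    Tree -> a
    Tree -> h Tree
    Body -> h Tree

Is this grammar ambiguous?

Unambiguous

(Op, Item are unreachable from Head, so their rules don't affect L(Head).) Restricted to the reachable nonterminals, every rule has the form A → t or A → t B, and no two rules for the same A share a first terminal. The grammar encodes a DFA — one run per string.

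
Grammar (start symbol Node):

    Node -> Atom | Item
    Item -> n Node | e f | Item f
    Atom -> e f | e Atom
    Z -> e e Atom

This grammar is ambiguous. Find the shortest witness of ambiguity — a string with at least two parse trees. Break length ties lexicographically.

e f

length 2: e f has 2 parse trees

Two derivations of e f:
  Node ⇒ Atom ⇒ e f
  Node ⇒ Item ⇒ e f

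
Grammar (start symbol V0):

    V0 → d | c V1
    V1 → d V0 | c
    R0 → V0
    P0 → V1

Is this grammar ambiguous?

Unambiguous

(R0, P0 are unreachable from V0, so their rules don't affect L(V0).) Restricted to the reachable nonterminals, every rule has the form A → t or A → t B, and no two rules for the same A share a first terminal. The grammar encodes a DFA — one run per string.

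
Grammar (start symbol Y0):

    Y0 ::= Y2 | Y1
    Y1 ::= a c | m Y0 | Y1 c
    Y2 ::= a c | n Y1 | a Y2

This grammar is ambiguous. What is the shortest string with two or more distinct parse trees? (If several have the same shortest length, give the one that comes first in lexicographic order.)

a c

length 2: a c has 2 parse trees

Two derivations of a c:
  Y0 ⇒ Y2 ⇒ a c
  Y0 ⇒ Y1 ⇒ a c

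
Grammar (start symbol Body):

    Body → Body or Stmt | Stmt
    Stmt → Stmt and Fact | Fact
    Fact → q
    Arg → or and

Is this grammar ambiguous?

(Arg is unreachable from Body, so its rules don't affect L(Body).) Body → Body or Stmt | Stmt  ;  Stmt → Stmt and Fact | Fact  — a left-associative chain with Fact at the bottom. Each string factors uniquely by precedence.

Unambiguous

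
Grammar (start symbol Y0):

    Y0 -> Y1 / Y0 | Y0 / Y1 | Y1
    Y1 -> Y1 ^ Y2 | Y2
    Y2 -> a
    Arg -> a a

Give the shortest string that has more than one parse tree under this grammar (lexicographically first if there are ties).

length 1: no string has ≥2 trees
length 3: a / a has 2 parse trees

Two derivations of a / a:
  Y0 ⇒ Y1 / Y0 ⇒ Y2 / Y0 ⇒ a / Y0 ⇒ a / Y1 ⇒ a / Y2 ⇒ a / a
  Y0 ⇒ Y0 / Y1 ⇒ Y1 / Y1 ⇒ Y2 / Y1 ⇒ a / Y1 ⇒ a / Y2 ⇒ a / a

a / a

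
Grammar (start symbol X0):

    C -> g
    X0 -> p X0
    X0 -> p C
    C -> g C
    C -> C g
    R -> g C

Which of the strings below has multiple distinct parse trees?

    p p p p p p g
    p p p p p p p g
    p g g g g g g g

p g g g g g g g

p p p p p p g: 1 tree
p p p p p p p g: 1 tree
p g g g g g g g: 64 trees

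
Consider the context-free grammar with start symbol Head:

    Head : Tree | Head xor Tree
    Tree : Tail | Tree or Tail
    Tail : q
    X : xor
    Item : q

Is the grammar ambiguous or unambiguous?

(X, Item are unreachable from Head, so their rules don't affect L(Head).) Head → Head xor Tree | Tree  ;  Tree → Tree or Tail | Tail  — a left-associative chain with Tail at the bottom. Each string factors uniquely by precedence.

Unambiguous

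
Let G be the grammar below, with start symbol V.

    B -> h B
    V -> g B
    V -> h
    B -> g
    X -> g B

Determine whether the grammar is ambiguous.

Unambiguous

Only V, B are reachable from V; ignoring the rest: Each reachable nonterminal has at most one production per leading terminal, and all productions are right-linear; the derivation is determined token-by-token.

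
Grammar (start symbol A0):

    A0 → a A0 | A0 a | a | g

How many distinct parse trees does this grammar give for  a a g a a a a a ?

Parse trees for a a g a a a a a (showing first 6 of 21):
  [A0 a [A0 a [A0 [A0 [A0 [A0 [A0 [A0 g] a] a] a] a] a]]]
  [A0 a [A0 [A0 a [A0 [A0 [A0 [A0 [A0 g] a] a] a] a]] a]]
  [A0 a [A0 [A0 [A0 a [A0 [A0 [A0 [A0 g] a] a] a]] a] a]]
  [A0 a [A0 [A0 [A0 [A0 a [A0 [A0 [A0 g] a] a]] a] a] a]]
  [A0 a [A0 [A0 [A0 [A0 [A0 a [A0 [A0 g] a]] a] a] a] a]]
  [A0 a [A0 [A0 [A0 [A0 [A0 [A0 a [A0 g]] a] a] a] a] a]]

21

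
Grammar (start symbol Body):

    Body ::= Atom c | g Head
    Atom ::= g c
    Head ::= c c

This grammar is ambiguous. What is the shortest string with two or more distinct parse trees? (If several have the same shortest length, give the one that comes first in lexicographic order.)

g c c

length 3: g c c has 2 parse trees

Two derivations of g c c:
  Body ⇒ Atom c ⇒ g c c
  Body ⇒ g Head ⇒ g c c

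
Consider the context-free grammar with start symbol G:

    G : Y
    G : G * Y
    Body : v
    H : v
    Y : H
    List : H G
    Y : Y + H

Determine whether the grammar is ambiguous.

Unambiguous

Only G, Y, H are reachable from G; ignoring the rest: The grammar is stratified — G handles '*' (left-recursive), Y handles '+', H atoms. Each operator has a fixed associativity and precedence level, so every string has one parse.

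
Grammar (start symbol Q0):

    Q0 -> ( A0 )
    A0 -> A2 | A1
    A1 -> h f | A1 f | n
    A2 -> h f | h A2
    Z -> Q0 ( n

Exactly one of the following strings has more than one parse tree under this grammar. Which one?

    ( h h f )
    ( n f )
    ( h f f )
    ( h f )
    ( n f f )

( h h f ): 1 tree
( n f ): 1 tree
( h f f ): 1 tree
( h f ): 2 trees
( n f f ): 1 tree

( h f )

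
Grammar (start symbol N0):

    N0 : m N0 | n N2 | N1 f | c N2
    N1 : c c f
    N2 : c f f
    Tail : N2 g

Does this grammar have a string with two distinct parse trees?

Ambiguous

Witness: c c f f

Derivation 1: N0 ⇒ N1 f ⇒ c c f f
Derivation 2: N0 ⇒ c N2 ⇒ c c f f

Two distinct leftmost derivations for the same string.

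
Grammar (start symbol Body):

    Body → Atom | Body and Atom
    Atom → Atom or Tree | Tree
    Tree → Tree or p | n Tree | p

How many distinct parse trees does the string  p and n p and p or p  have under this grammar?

2

Parse trees for p and n p and p or p:
  [Body [Body [Body [Atom [Tree p]]] and [Atom [Tree n [Tree p]]]] and [Atom [Atom [Tree p]] or [Tree p]]]
  [Body [Body [Body [Atom [Tree p]]] and [Atom [Tree n [Tree p]]]] and [Atom [Tree [Tree p] or p]]]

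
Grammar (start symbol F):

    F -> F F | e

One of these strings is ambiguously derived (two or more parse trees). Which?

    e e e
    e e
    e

e e e: 2 trees
e e: 1 tree
e: 1 tree

e e e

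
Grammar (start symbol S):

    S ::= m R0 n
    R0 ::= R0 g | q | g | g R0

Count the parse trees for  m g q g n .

Parse trees for m g q g n:
  [S m [R0 [R0 g [R0 q]] g] n]
  [S m [R0 g [R0 [R0 q] g]] n]

2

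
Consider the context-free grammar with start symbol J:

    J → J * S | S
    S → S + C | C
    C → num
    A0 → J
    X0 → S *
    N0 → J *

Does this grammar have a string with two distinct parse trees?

Only J, S, C are reachable from J; ignoring the rest: This is a standard precedence ladder (J over S over C), with each level left-recursive on its own operator ('*' at J, '+' at S). That structure is LR(1), hence unambiguous.

Unambiguous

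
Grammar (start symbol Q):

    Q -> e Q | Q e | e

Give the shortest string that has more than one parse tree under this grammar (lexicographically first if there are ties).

length 1: no string has ≥2 trees
length 2: e e has 2 parse trees

Two derivations of e e:
  Q ⇒ e Q ⇒ e e
  Q ⇒ Q e ⇒ e e

e e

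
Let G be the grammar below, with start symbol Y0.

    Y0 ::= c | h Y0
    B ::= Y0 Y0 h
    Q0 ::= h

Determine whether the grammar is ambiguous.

Only Y0 is reachable from Y0; ignoring the rest: The reachable rules are right-linear with at most one rule per (nonterminal, next-terminal) pair. Each input token forces the next rule, so parsing is deterministic.

Unambiguous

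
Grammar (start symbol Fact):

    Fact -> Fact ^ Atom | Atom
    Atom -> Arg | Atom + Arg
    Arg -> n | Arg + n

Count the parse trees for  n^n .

1

Parse trees for n^n:
  [Fact [Fact [Atom [Arg n]]] ^ [Atom [Arg n]]]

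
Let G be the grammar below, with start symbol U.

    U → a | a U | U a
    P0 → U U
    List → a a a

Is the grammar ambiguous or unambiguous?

Ambiguous

Witness: a a

Derivation 1: U ⇒ a U ⇒ a a
Derivation 2: U ⇒ U a ⇒ a a

Two distinct leftmost derivations for the same string.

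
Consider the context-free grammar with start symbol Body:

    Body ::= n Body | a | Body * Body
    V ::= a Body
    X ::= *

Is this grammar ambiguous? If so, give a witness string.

Witness: n a * a

Derivation 1: Body ⇒ n Body ⇒ n Body * Body ⇒ n a * Body ⇒ n a * a
Derivation 2: Body ⇒ Body * Body ⇒ n Body * Body ⇒ n a * Body ⇒ n a * a

Two distinct leftmost derivations for the same string.

Ambiguous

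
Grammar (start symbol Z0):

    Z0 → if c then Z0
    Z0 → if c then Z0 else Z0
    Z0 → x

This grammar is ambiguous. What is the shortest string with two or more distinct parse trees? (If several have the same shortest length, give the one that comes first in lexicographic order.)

length 1: no string has ≥2 trees
length 4: no string has ≥2 trees
length 6: no string has ≥2 trees
length 7: no string has ≥2 trees
length 9: if c then if c then x else x has 2 parse trees

Two derivations of if c then if c then x else x:
  Z0 ⇒ if c then Z0 ⇒ if c then if c then Z0 else Z0 ⇒ if c then if c then x else Z0 ⇒ if c then if c then x else x
  Z0 ⇒ if c then Z0 else Z0 ⇒ if c then if c then Z0 else Z0 ⇒ if c then if c then x else Z0 ⇒ if c then if c then x else x

if c then if c then x else x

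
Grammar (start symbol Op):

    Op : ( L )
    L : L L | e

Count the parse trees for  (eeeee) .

14

Parse trees for (eeeee) (showing first 6 of 14):
  [Op ( [L [L e] [L [L e] [L [L e] [L [L e] [L e]]]]] )]
  [Op ( [L [L e] [L [L e] [L [L [L e] [L e]] [L e]]]] )]
  [Op ( [L [L e] [L [L [L e] [L e]] [L [L e] [L e]]]] )]
  [Op ( [L [L e] [L [L [L e] [L [L e] [L e]]] [L e]]] )]
  [Op ( [L [L e] [L [L [L [L e] [L e]] [L e]] [L e]]] )]
  [Op ( [L [L [L e] [L e]] [L [L e] [L [L e] [L e]]]] )]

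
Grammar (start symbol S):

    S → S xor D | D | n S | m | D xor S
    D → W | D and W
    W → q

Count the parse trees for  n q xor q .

Parse trees for n q xor q:
  [S [S n [S [D [W q]]]] xor [D [W q]]]
  [S n [S [S [D [W q]]] xor [D [W q]]]]
  [S n [S [D [W q]] xor [S [D [W q]]]]]

3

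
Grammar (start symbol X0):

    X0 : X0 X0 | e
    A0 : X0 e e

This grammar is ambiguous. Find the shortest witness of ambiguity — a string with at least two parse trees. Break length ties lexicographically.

e e e

length 1: no string has ≥2 trees
length 2: no string has ≥2 trees
length 3: e e e has 2 parse trees

Two derivations of e e e:
  X0 ⇒ X0 X0 ⇒ X0 X0 X0 ⇒ e X0 X0 ⇒ e e X0 ⇒ e e e
  X0 ⇒ X0 X0 ⇒ e X0 ⇒ e X0 X0 ⇒ e e X0 ⇒ e e e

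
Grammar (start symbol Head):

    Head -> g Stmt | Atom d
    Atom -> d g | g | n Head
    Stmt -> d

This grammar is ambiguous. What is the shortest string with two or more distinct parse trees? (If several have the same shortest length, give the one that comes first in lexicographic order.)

length 2: g d has 2 parse trees

Two derivations of g d:
  Head ⇒ g Stmt ⇒ g d
  Head ⇒ Atom d ⇒ g d

g d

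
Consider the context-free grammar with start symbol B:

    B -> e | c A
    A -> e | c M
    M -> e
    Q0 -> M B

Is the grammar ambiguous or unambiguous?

Unambiguous

Only B, A, M are reachable from B; ignoring the rest: The reachable rules are right-linear with at most one rule per (nonterminal, next-terminal) pair. Each input token forces the next rule, so parsing is deterministic.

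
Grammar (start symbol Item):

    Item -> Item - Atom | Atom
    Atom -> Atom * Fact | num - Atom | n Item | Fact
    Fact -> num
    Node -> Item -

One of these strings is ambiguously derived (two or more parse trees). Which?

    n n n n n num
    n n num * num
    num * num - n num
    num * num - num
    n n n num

n n n n n num: 1 tree
n n num * num: 3 trees
num * num - n num: 1 tree
num * num - num: 1 tree
n n n num: 1 tree

n n num * num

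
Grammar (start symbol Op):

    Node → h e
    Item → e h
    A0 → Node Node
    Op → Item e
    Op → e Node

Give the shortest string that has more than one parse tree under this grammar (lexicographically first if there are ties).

length 3: e h e has 2 parse trees

Two derivations of e h e:
  Op ⇒ Item e ⇒ e h e
  Op ⇒ e Node ⇒ e h e

e h e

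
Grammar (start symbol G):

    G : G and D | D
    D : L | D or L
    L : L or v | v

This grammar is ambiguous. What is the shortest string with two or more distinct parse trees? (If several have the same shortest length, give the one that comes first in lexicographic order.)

length 1: no string has ≥2 trees
length 3: v or v has 2 parse trees

Two derivations of v or v:
  G ⇒ D ⇒ L ⇒ L or v ⇒ v or v
  G ⇒ D ⇒ D or L ⇒ L or L ⇒ v or L ⇒ v or v

v or v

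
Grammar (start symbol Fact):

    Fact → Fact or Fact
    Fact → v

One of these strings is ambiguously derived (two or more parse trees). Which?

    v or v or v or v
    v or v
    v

v or v or v or v

v or v or v or v: 5 trees
v or v: 1 tree
v: 1 tree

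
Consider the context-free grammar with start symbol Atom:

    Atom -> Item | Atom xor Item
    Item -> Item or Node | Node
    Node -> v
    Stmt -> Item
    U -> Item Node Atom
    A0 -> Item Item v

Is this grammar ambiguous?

(Stmt, U, A0 are unreachable from Atom, so their rules don't affect L(Atom).) This is a standard precedence ladder (Atom over Item over Node), with each level left-recursive on its own operator ('xor' at Atom, 'or' at Item). That structure is LR(1), hence unambiguous.

Unambiguous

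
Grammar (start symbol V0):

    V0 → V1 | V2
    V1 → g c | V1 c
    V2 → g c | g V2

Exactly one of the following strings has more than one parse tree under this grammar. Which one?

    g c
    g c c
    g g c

g c: 2 trees
g c c: 1 tree
g g c: 1 tree

g c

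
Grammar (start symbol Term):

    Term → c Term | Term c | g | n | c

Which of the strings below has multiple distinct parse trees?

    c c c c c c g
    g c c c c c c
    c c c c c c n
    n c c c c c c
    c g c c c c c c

c g c c c c c c

c c c c c c g: 1 tree
g c c c c c c: 1 tree
c c c c c c n: 1 tree
n c c c c c c: 1 tree
c g c c c c c c: 7 trees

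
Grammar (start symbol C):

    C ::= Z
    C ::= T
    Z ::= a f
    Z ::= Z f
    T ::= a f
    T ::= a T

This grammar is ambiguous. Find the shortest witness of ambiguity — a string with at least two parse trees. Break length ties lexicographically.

a f

length 2: a f has 2 parse trees

Two derivations of a f:
  C ⇒ Z ⇒ a f
  C ⇒ T ⇒ a f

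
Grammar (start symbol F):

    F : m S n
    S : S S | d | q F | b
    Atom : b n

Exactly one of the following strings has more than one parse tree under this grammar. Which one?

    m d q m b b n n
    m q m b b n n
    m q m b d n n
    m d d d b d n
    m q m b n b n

m d q m b b n n: 1 tree
m q m b b n n: 1 tree
m q m b d n n: 1 tree
m d d d b d n: 14 trees
m q m b n b n: 1 tree

m d d d b d n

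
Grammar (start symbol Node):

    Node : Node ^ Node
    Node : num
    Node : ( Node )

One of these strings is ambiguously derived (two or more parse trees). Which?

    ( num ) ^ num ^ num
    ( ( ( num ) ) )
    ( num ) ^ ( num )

( num ) ^ num ^ num

( num ) ^ num ^ num: 2 trees
( ( ( num ) ) ): 1 tree
( num ) ^ ( num ): 1 tree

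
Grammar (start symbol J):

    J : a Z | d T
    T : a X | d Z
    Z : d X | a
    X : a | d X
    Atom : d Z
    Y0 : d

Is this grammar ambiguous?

(Atom, Y0 are unreachable from J, so their rules don't affect L(J).) Restricted to the reachable nonterminals, every rule has the form A → t or A → t B, and no two rules for the same A share a first terminal. The grammar encodes a DFA — one run per string.

Unambiguous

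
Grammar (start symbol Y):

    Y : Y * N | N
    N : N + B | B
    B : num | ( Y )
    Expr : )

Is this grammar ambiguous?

(Expr is unreachable from Y, so its rules don't affect L(Y).) This is a standard precedence ladder (Y over N over B), with each level left-recursive on its own operator ('*' at Y, '+' at N). That structure is LR(1), hence unambiguous.

Unambiguous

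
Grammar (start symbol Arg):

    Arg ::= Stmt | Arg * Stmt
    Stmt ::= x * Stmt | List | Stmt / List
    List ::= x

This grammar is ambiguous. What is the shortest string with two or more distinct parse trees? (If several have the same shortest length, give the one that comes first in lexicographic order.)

length 1: no string has ≥2 trees
length 3: x * x has 2 parse trees

Two derivations of x * x:
  Arg ⇒ Stmt ⇒ x * Stmt ⇒ x * List ⇒ x * x
  Arg ⇒ Arg * Stmt ⇒ Stmt * Stmt ⇒ List * Stmt ⇒ x * Stmt ⇒ x * List ⇒ x * x

x * x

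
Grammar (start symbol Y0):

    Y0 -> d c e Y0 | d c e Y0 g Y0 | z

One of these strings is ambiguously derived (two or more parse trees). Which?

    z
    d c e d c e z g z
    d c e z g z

z: 1 tree
d c e d c e z g z: 2 trees
d c e z g z: 1 tree

d c e d c e z g z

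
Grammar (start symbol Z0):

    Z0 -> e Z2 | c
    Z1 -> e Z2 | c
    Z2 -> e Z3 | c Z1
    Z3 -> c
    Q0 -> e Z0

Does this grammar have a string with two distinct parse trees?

(Q0 is unreachable from Z0, so its rules don't affect L(Z0).) Restricted to the reachable nonterminals, every rule has the form A → t or A → t B, and no two rules for the same A share a first terminal. The grammar encodes a DFA — one run per string.

Unambiguous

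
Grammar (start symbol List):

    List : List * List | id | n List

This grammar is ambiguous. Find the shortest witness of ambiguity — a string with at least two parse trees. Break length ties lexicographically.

length 1: no string has ≥2 trees
length 2: no string has ≥2 trees
length 3: no string has ≥2 trees
length 4: n id * id has 2 parse trees

Two derivations of n id * id:
  List ⇒ List * List ⇒ n List * List ⇒ n id * List ⇒ n id * id
  List ⇒ n List ⇒ n List * List ⇒ n id * List ⇒ n id * id

n id * id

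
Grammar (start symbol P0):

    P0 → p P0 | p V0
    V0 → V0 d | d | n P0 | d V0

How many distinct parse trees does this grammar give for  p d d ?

2

Parse trees for p d d:
  [P0 p [V0 [V0 d] d]]
  [P0 p [V0 d [V0 d]]]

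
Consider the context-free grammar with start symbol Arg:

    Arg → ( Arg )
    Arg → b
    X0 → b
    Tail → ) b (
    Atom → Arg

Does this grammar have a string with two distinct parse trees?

Only Arg is reachable from Arg; ignoring the rest: Each string is a nest of matched brackets around a single atom. An opening bracket forces the recursive rule; an atom forces the base rule.

Unambiguous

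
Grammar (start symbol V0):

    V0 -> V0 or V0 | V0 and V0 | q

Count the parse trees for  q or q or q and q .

Parse trees for q or q or q and q:
  [V0 [V0 q] or [V0 [V0 q] or [V0 [V0 q] and [V0 q]]]]
  [V0 [V0 q] or [V0 [V0 [V0 q] or [V0 q]] and [V0 q]]]
  [V0 [V0 [V0 q] or [V0 q]] or [V0 [V0 q] and [V0 q]]]
  [V0 [V0 [V0 q] or [V0 [V0 q] or [V0 q]]] and [V0 q]]
  [V0 [V0 [V0 [V0 q] or [V0 q]] or [V0 q]] and [V0 q]]

5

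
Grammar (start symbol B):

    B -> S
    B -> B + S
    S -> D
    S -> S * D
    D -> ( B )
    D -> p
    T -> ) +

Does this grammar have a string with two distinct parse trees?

Only B, S, D are reachable from B; ignoring the rest: B → B + S | S  ;  S → S * D | D  — a left-associative chain with D at the bottom. Each string factors uniquely by precedence.

Unambiguous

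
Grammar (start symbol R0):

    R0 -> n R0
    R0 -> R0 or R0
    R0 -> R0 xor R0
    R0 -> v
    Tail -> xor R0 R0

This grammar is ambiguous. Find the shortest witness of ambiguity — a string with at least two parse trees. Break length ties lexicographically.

length 1: no string has ≥2 trees
length 2: no string has ≥2 trees
length 3: no string has ≥2 trees
length 4: n v or v has 2 parse trees

Two derivations of n v or v:
  R0 ⇒ n R0 ⇒ n R0 or R0 ⇒ n v or R0 ⇒ n v or v
  R0 ⇒ R0 or R0 ⇒ n R0 or R0 ⇒ n v or R0 ⇒ n v or v

n v or v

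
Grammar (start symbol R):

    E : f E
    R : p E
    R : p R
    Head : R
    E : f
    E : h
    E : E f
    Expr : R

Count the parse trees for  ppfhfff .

Parse trees for ppfhfff:
  [R p [R p [E f [E [E [E [E h] f] f] f]]]]
  [R p [R p [E [E f [E [E [E h] f] f]] f]]]
  [R p [R p [E [E [E f [E [E h] f]] f] f]]]
  [R p [R p [E [E [E [E f [E h]] f] f] f]]]

4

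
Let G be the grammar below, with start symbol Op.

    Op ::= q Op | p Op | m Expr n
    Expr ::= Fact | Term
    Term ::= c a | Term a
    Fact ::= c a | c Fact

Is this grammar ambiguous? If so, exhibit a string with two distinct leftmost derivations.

Ambiguous

Witness: m c a n

Derivation 1: Op ⇒ m Expr n ⇒ m Fact n ⇒ m c a n
Derivation 2: Op ⇒ m Expr n ⇒ m Term n ⇒ m c a n

Two distinct leftmost derivations for the same string.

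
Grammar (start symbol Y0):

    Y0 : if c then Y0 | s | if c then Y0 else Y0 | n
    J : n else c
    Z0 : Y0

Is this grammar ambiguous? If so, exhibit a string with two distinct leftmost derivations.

Ambiguous

Witness: if c then if c then n else n

Derivation 1: Y0 ⇒ if c then Y0 ⇒ if c then if c then Y0 else Y0 ⇒ if c then if c then n else Y0 ⇒ if c then if c then n else n
Derivation 2: Y0 ⇒ if c then Y0 else Y0 ⇒ if c then if c then Y0 else Y0 ⇒ if c then if c then n else Y0 ⇒ if c then if c then n else n

Two distinct leftmost derivations for the same string.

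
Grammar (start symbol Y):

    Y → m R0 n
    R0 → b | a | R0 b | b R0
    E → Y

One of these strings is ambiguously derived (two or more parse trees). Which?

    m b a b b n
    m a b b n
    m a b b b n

m b a b b n: 3 trees
m a b b n: 1 tree
m a b b b n: 1 tree

m b a b b n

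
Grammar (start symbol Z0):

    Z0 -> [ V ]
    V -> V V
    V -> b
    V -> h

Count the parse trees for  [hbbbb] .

14

Parse trees for [hbbbb] (showing first 6 of 14):
  [Z0 [ [V [V h] [V [V b] [V [V b] [V [V b] [V b]]]]] ]]
  [Z0 [ [V [V h] [V [V b] [V [V [V b] [V b]] [V b]]]] ]]
  [Z0 [ [V [V h] [V [V [V b] [V b]] [V [V b] [V b]]]] ]]
  [Z0 [ [V [V h] [V [V [V b] [V [V b] [V b]]] [V b]]] ]]
  [Z0 [ [V [V h] [V [V [V [V b] [V b]] [V b]] [V b]]] ]]
  [Z0 [ [V [V [V h] [V b]] [V [V b] [V [V b] [V b]]]] ]]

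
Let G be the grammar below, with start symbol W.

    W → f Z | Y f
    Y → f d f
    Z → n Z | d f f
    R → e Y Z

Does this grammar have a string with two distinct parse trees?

Witness: f d f f

Derivation 1: W ⇒ f Z ⇒ f d f f
Derivation 2: W ⇒ Y f ⇒ f d f f

Two distinct leftmost derivations for the same string.

Ambiguous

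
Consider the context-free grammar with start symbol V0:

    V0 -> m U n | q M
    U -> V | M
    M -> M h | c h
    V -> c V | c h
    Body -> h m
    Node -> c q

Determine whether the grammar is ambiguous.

Witness: m c h n

Derivation 1: V0 ⇒ m U n ⇒ m V n ⇒ m c h n
Derivation 2: V0 ⇒ m U n ⇒ m M n ⇒ m c h n

Two distinct leftmost derivations for the same string.

Ambiguous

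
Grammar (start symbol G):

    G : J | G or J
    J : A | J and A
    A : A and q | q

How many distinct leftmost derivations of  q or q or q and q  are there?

Parse trees for q or q or q and q:
  [G [G [G [J [A q]]] or [J [A q]]] or [J [A [A q] and q]]]
  [G [G [G [J [A q]]] or [J [A q]]] or [J [J [A q]] and [A q]]]

2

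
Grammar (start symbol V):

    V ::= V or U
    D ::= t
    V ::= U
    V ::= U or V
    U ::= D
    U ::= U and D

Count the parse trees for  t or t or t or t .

8

Parse trees for t or t or t or t:
  [V [V [V [V [U [D t]]] or [U [D t]]] or [U [D t]]] or [U [D t]]]
  [V [V [V [U [D t]] or [V [U [D t]]]] or [U [D t]]] or [U [D t]]]
  [V [V [U [D t]] or [V [V [U [D t]]] or [U [D t]]]] or [U [D t]]]
  [V [V [U [D t]] or [V [U [D t]] or [V [U [D t]]]]] or [U [D t]]]
  [V [U [D t]] or [V [V [V [U [D t]]] or [U [D t]]] or [U [D t]]]]
  [V [U [D t]] or [V [V [U [D t]] or [V [U [D t]]]] or [U [D t]]]]
  [V [U [D t]] or [V [U [D t]] or [V [V [U [D t]]] or [U [D t]]]]]
  [V [U [D t]] or [V [U [D t]] or [V [U [D t]] or [V [U [D t]]]]]]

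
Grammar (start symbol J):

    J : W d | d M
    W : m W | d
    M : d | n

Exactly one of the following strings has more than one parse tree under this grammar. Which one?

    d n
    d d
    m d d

d n: 1 tree
d d: 2 trees
m d d: 1 tree

d d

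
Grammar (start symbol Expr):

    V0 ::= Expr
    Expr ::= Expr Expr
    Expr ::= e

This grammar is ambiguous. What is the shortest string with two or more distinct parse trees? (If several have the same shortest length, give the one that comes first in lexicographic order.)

length 1: no string has ≥2 trees
length 2: no string has ≥2 trees
length 3: e e e has 2 parse trees

Two derivations of e e e:
  Expr ⇒ Expr Expr ⇒ Expr Expr Expr ⇒ e Expr Expr ⇒ e e Expr ⇒ e e e
  Expr ⇒ Expr Expr ⇒ e Expr ⇒ e Expr Expr ⇒ e e Expr ⇒ e e e

e e e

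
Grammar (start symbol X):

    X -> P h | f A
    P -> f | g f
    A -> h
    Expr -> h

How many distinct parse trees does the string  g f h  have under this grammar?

Parse trees for g f h:
  [X [P g f] h]

1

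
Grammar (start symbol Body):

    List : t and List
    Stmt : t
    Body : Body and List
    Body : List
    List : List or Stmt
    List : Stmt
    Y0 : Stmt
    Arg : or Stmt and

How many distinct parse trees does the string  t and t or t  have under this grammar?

Parse trees for t and t or t:
  [Body [Body [List [Stmt t]]] and [List [List [Stmt t]] or [Stmt t]]]
  [Body [List t and [List [List [Stmt t]] or [Stmt t]]]]
  [Body [List [List t and [List [Stmt t]]] or [Stmt t]]]

3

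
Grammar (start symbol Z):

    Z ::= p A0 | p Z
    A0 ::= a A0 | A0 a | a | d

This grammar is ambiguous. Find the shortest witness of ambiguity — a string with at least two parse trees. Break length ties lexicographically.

length 2: no string has ≥2 trees
length 3: p a a has 2 parse trees

Two derivations of p a a:
  Z ⇒ p A0 ⇒ p a A0 ⇒ p a a
  Z ⇒ p A0 ⇒ p A0 a ⇒ p a a

p a a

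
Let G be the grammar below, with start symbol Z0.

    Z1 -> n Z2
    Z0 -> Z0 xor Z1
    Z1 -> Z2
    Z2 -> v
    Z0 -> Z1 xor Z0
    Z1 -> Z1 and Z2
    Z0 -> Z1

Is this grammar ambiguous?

Ambiguous

Witness: v xor v

Derivation 1: Z0 ⇒ Z0 xor Z1 ⇒ Z1 xor Z1 ⇒ Z2 xor Z1 ⇒ v xor Z1 ⇒ v xor Z2 ⇒ v xor v
Derivation 2: Z0 ⇒ Z1 xor Z0 ⇒ Z2 xor Z0 ⇒ v xor Z0 ⇒ v xor Z1 ⇒ v xor Z2 ⇒ v xor v

Two distinct leftmost derivations for the same string.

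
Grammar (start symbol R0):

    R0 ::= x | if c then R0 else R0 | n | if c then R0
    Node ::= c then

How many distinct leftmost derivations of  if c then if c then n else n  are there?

Parse trees for if c then if c then n else n:
  [R0 if c then [R0 if c then [R0 n]] else [R0 n]]
  [R0 if c then [R0 if c then [R0 n] else [R0 n]]]

2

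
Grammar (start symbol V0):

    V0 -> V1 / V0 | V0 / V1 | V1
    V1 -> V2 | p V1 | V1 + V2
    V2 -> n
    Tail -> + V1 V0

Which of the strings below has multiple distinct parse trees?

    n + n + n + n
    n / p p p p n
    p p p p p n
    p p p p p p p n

n / p p p p n

n + n + n + n: 1 tree
n / p p p p n: 2 trees
p p p p p n: 1 tree
p p p p p p p n: 1 tree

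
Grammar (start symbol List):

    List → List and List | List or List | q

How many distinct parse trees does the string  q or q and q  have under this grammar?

Parse trees for q or q and q:
  [List [List [List q] or [List q]] and [List q]]
  [List [List q] or [List [List q] and [List q]]]

2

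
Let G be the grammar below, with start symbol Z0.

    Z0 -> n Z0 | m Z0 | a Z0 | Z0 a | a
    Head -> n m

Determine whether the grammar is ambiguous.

Witness: a a

Derivation 1: Z0 ⇒ a Z0 ⇒ a a
Derivation 2: Z0 ⇒ Z0 a ⇒ a a

Two distinct leftmost derivations for the same string.

Ambiguous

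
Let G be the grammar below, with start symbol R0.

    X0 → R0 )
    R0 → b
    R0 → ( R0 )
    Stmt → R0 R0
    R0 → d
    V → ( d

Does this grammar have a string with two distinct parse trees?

Unambiguous

(Stmt, V, X0 are unreachable from R0, so their rules don't affect L(R0).) Each string is a nest of matched brackets around a single atom. An opening bracket forces the recursive rule; an atom forces the base rule.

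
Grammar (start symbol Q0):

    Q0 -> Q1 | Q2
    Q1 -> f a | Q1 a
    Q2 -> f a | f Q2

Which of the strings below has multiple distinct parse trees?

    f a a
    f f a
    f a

f a

f a a: 1 tree
f f a: 1 tree
f a: 2 trees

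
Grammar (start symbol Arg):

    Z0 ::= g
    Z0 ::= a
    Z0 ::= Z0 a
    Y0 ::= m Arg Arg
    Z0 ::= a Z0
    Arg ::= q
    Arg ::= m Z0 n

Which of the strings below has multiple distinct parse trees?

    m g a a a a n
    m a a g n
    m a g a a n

m a g a a n

m g a a a a n: 1 tree
m a a g n: 1 tree
m a g a a n: 3 trees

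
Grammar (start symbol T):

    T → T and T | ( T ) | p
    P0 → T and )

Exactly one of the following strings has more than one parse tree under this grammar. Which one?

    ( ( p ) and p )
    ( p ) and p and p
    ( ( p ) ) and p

( p ) and p and p

( ( p ) and p ): 1 tree
( p ) and p and p: 2 trees
( ( p ) ) and p: 1 tree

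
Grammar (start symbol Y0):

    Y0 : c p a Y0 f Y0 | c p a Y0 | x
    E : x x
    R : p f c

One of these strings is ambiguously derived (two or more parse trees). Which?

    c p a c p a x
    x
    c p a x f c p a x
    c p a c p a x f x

c p a c p a x f x

c p a c p a x: 1 tree
x: 1 tree
c p a x f c p a x: 1 tree
c p a c p a x f x: 2 trees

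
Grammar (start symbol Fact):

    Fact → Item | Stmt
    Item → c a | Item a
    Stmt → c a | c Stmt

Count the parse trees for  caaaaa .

Parse trees for caaaaa:
  [Fact [Item [Item [Item [Item [Item c a] a] a] a] a]]

1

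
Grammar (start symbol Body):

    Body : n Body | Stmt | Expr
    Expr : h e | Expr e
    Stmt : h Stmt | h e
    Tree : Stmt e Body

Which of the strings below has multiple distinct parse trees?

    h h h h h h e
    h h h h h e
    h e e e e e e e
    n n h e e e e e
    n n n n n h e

n n n n n h e

h h h h h h e: 1 tree
h h h h h e: 1 tree
h e e e e e e e: 1 tree
n n h e e e e e: 1 tree
n n n n n h e: 2 trees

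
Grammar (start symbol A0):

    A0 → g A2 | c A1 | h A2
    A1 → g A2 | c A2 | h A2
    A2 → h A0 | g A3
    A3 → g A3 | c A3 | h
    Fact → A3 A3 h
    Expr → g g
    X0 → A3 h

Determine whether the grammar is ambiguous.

(Fact, Expr, X0 are unreachable from A0, so their rules don't affect L(A0).) Restricted to the reachable nonterminals, every rule has the form A → t or A → t B, and no two rules for the same A share a first terminal. The grammar encodes a DFA — one run per string.

Unambiguous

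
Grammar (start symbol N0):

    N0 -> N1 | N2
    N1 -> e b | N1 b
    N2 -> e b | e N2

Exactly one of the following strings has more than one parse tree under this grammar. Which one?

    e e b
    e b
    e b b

e b

e e b: 1 tree
e b: 2 trees
e b b: 1 tree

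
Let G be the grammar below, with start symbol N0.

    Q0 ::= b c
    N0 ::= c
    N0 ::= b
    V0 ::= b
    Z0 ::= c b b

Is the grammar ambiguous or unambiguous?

(Q0, V0, Z0 are unreachable from N0, so their rules don't affect L(N0).) The reachable rules are right-linear with at most one rule per (nonterminal, next-terminal) pair. Each input token forces the next rule, so parsing is deterministic.

Unambiguous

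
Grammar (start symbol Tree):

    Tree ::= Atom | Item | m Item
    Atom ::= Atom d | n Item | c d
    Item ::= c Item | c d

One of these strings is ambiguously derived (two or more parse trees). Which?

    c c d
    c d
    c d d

c d

c c d: 1 tree
c d: 2 trees
c d d: 1 tree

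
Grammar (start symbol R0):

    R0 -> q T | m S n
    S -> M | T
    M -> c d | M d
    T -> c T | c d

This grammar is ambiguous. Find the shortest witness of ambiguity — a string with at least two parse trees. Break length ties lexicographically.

length 3: no string has ≥2 trees
length 4: m c d n has 2 parse trees

Two derivations of m c d n:
  R0 ⇒ m S n ⇒ m M n ⇒ m c d n
  R0 ⇒ m S n ⇒ m T n ⇒ m c d n

m c d n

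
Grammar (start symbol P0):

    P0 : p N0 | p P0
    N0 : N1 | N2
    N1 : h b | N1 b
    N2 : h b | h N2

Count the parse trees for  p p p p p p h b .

2

Parse trees for p p p p p p h b:
  [P0 p [P0 p [P0 p [P0 p [P0 p [P0 p [N0 [N1 h b]]]]]]]]
  [P0 p [P0 p [P0 p [P0 p [P0 p [P0 p [N0 [N2 h b]]]]]]]]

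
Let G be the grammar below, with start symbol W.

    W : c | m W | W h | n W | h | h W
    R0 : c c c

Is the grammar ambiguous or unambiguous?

Witness: h h

Derivation 1: W ⇒ W h ⇒ h h
Derivation 2: W ⇒ h W ⇒ h h

Two distinct leftmost derivations for the same string.

Ambiguous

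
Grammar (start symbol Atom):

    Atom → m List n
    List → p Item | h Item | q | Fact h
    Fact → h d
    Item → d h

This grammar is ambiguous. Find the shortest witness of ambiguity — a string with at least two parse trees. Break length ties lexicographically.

m h d h n

length 3: no string has ≥2 trees
length 5: m h d h n has 2 parse trees

Two derivations of m h d h n:
  Atom ⇒ m List n ⇒ m h Item n ⇒ m h d h n
  Atom ⇒ m List n ⇒ m Fact h n ⇒ m h d h n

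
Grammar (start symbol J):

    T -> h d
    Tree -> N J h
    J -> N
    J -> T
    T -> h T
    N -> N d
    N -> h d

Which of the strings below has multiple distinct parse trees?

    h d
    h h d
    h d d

h d: 2 trees
h h d: 1 tree
h d d: 1 tree

h d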